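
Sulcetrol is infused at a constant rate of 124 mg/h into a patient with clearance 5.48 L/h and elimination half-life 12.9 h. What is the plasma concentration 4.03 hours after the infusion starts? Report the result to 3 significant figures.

4.41 µg/mL

Css = rate / CL = 124 / 5.48 = 22.63 µg/mL
k = ln 2 / 12.9 = 0.05373 h⁻¹
C(t) = Css (1 − e^(−kt)) = 22.63 × (1 − e^(−0.2165)) = 22.63 × 0.1947 ≈ 4.41 µg/mL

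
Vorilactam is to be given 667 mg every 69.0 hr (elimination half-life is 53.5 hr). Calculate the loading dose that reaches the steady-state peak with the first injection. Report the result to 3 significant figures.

1130 mg

k = ln 2 / 53.5 = 0.01296 hr⁻¹
Accumulation ratio R = 1 / (1 − e^(−kτ)) = 1 / (1 − e^(−0.01296×69.0)) = 1 / (1 − 0.4090) = 1.692
Loading dose = maintenance dose × R = 667 × 1.692 ≈ 1130 mg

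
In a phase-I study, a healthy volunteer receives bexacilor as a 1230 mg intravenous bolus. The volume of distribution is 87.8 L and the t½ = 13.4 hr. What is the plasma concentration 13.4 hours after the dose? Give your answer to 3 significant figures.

7.00 µg/mL

C₀ = dose / V = 1230 / 87.8 = 14.01 µg/mL
k = ln 2 / 13.4 = 0.05173 hr⁻¹
C(t) = C₀ e^(−kt) = 14.01 × e^(−0.05173 × 13.4) = 14.01 × e^(−0.6931) = 14.01 × 0.5000 ≈ 7.00 µg/mL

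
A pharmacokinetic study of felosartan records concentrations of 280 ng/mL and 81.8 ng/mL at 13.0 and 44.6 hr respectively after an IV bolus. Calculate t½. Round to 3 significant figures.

17.8 hours

k = ln(C₁/C₂) / (t₂ − t₁) = ln(280/81.8) / (44.6 − 13.0)
  = 1.231 / 31.60 = 0.03894 hr⁻¹
t½ = ln 2 / k = ln 2 / 0.03894 ≈ 17.8 hours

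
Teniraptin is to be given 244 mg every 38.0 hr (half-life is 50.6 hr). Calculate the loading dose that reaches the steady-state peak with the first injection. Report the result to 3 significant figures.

601 mg

k = ln 2 / 50.6 = 0.01370 hr⁻¹
Accumulation ratio R = 1 / (1 − e^(−kτ)) = 1 / (1 − e^(−0.01370×38.0)) = 1 / (1 − 0.5942) = 2.464
Loading dose = maintenance dose × R = 244 × 2.464 ≈ 601 mg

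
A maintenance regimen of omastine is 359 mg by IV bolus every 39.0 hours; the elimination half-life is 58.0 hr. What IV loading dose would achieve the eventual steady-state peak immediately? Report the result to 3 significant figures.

k = ln 2 / 58.0 = 0.01195 hr⁻¹
Accumulation ratio R = 1 / (1 − e^(−kτ)) = 1 / (1 − e^(−0.01195×39.0)) = 1 / (1 − 0.6275) = 2.684
Loading dose = maintenance dose × R = 359 × 2.684 ≈ 964 mg

964 mg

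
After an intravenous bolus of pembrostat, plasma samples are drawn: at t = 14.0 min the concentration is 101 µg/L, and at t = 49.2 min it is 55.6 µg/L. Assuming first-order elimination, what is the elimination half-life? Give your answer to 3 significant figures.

k = ln(C₁/C₂) / (t₂ − t₁) = ln(101/55.6) / (49.2 − 14.0)
  = 0.5969 / 35.20 = 0.01696 min⁻¹
t½ = ln 2 / k = ln 2 / 0.01696 ≈ 40.9 minutes

40.9 minutes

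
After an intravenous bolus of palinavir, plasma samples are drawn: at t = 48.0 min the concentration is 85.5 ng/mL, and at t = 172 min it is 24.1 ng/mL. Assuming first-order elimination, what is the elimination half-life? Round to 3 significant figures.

67.9 minutes

k = ln(C₁/C₂) / (t₂ − t₁) = ln(85.5/24.1) / (172 − 48.0)
  = 1.266 / 124.0 = 0.01021 min⁻¹
t½ = ln 2 / k = ln 2 / 0.01021 ≈ 67.9 minutes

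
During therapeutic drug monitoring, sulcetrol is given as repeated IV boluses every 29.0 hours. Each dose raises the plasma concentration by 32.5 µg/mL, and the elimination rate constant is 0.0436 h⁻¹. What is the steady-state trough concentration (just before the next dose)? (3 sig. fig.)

Fraction remaining after one interval: e^(−kτ) = e^(−0.04360 × 29.0) = 0.2824
R = 1 / (1 − 0.2824) = 1.394
Css,max = 32.5 × 1.394 = 45.29 µg/mL
Css,min = Css,max × e^(−kτ) = 45.29 × 0.2824 ≈ 12.8 µg/mL

12.8 µg/mL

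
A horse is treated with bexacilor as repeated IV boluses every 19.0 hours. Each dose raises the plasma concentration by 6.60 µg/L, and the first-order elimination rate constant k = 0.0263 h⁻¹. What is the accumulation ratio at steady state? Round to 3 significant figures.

Fraction remaining after one interval: e^(−kτ) = e^(−0.02630 × 19.0) = 0.6067
R = 1 / (1 − 0.6067) = 1 / 0.3933 ≈ 2.54

2.54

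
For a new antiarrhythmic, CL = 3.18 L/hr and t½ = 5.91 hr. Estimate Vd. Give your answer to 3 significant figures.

k = ln 2 / t½ = ln 2 / 5.91 = 0.1173 hr⁻¹
V = CL / k = 3.18 / 0.1173 ≈ 27.1 L

27.1 L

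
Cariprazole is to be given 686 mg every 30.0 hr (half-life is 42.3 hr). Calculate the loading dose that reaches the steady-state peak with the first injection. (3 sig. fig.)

k = ln 2 / 42.3 = 0.01639 hr⁻¹
Accumulation ratio R = 1 / (1 − e^(−kτ)) = 1 / (1 − e^(−0.01639×30.0)) = 1 / (1 − 0.6117) = 2.575
Loading dose = maintenance dose × R = 686 × 2.575 ≈ 1770 mg

1770 mg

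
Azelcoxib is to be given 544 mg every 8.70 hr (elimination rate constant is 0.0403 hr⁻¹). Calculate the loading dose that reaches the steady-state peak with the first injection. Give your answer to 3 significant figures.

1840 mg

Accumulation ratio R = 1 / (1 − e^(−kτ)) = 1 / (1 − e^(−0.04030×8.70)) = 1 / (1 − 0.7043) = 3.381
Loading dose = maintenance dose × R = 544 × 3.381 ≈ 1840 mg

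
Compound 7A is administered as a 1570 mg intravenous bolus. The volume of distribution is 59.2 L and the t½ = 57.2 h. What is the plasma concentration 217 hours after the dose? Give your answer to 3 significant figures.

1.91 mg/L

C₀ = dose / V = 1570 / 59.2 = 26.52 mg/L
k = ln 2 / 57.2 = 0.01212 h⁻¹
C(t) = C₀ e^(−kt) = 26.52 × e^(−0.01212 × 217) = 26.52 × e^(−2.630) = 26.52 × 0.07211 ≈ 1.91 mg/L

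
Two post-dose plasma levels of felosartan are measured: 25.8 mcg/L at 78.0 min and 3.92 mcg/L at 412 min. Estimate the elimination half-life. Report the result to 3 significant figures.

k = ln(C₁/C₂) / (t₂ − t₁) = ln(25.8/3.92) / (412 − 78.0)
  = 1.884 / 334.0 = 0.005642 min⁻¹
t½ = ln 2 / k = ln 2 / 0.005642 ≈ 123 minutes

123 minutes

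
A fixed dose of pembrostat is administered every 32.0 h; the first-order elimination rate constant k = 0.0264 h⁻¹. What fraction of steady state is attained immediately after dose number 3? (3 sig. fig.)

f_n = 1 − e^(−nkτ) = 1 − e^(−3 × 0.02640 × 32.0) = 1 − e^(−2.534) = 1 − 0.07931 ≈ 0.921

0.921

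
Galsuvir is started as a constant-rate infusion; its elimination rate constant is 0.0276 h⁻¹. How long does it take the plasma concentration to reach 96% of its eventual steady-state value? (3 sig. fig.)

f = 1 − e^(−kt)  ⇒  t = −ln(1 − f) / k
t = −ln(1 − 0.96) / 0.02760 = 3.219 / 0.02760 ≈ 117 hours

117 hours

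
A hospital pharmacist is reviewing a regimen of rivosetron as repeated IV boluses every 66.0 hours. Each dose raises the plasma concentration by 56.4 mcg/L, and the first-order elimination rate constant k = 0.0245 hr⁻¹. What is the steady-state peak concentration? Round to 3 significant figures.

70.4 mcg/L

Fraction remaining after one interval: e^(−kτ) = e^(−0.02450 × 66.0) = 0.1985
R = 1 / (1 − 0.1985) = 1.248
Css,max = 56.4 × 1.248 ≈ 70.4 mcg/L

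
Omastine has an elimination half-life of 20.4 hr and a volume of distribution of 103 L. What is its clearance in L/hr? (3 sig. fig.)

k = ln 2 / t½ = ln 2 / 20.4 = 0.03398 hr⁻¹
CL = k · V = 0.03398 × 103 ≈ 3.50 L/hr

3.50 L/hr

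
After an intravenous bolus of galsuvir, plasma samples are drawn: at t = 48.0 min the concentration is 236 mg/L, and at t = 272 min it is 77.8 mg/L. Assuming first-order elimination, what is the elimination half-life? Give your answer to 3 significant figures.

140 minutes

k = ln(C₁/C₂) / (t₂ − t₁) = ln(236/77.8) / (272 − 48.0)
  = 1.110 / 224.0 = 0.004954 min⁻¹
t½ = ln 2 / k = ln 2 / 0.004954 ≈ 140 minutes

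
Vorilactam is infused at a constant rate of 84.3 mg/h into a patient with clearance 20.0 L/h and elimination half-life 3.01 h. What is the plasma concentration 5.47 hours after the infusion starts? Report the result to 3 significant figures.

3.02 µg/mL

Css = rate / CL = 84.3 / 20.0 = 4.215 µg/mL
k = ln 2 / 3.01 = 0.2303 h⁻¹
C(t) = Css (1 − e^(−kt)) = 4.215 × (1 − e^(−1.260)) = 4.215 × 0.7162 ≈ 3.02 µg/mL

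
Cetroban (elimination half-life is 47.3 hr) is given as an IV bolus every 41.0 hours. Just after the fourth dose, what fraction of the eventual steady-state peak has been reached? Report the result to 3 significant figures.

k = ln 2 / 47.3 = 0.01465 hr⁻¹
f_n = 1 − e^(−nkτ) = 1 − e^(−4 × 0.01465 × 41.0) = 1 − e^(−2.403) = 1 − 0.09042 ≈ 0.910

0.910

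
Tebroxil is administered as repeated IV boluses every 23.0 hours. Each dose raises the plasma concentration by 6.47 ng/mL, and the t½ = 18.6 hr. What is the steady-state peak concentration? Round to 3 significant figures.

k = ln 2 / 18.6 = 0.03727 hr⁻¹
Fraction remaining after one interval: e^(−kτ) = e^(−0.03727 × 23.0) = 0.4244
R = 1 / (1 − 0.4244) = 1.737
Css,max = 6.47 × 1.737 ≈ 11.2 ng/mL

11.2 ng/mL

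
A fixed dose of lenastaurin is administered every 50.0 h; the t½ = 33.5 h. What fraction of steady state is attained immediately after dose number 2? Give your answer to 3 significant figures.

0.874

k = ln 2 / 33.5 = 0.02069 h⁻¹
f_n = 1 − e^(−nkτ) = 1 − e^(−2 × 0.02069 × 50.0) = 1 − e^(−2.069) = 1 − 0.1263 ≈ 0.874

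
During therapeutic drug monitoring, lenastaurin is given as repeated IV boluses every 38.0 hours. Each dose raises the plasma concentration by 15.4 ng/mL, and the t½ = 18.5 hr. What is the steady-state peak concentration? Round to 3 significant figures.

20.3 ng/mL

k = ln 2 / 18.5 = 0.03747 hr⁻¹
Fraction remaining after one interval: e^(−kτ) = e^(−0.03747 × 38.0) = 0.2408
R = 1 / (1 − 0.2408) = 1.317
Css,max = 15.4 × 1.317 ≈ 20.3 ng/mL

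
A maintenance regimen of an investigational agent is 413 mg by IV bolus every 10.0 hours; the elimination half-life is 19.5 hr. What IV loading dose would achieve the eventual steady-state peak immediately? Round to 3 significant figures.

k = ln 2 / 19.5 = 0.03555 hr⁻¹
Accumulation ratio R = 1 / (1 − e^(−kτ)) = 1 / (1 − e^(−0.03555×10.0)) = 1 / (1 − 0.7009) = 3.343
Loading dose = maintenance dose × R = 413 × 3.343 ≈ 1380 mg

1380 mg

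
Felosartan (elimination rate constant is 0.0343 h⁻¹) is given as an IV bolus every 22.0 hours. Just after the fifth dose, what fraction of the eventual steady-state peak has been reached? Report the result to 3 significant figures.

0.977

f_n = 1 − e^(−nkτ) = 1 − e^(−5 × 0.03430 × 22.0) = 1 − e^(−3.773) = 1 − 0.02298 ≈ 0.977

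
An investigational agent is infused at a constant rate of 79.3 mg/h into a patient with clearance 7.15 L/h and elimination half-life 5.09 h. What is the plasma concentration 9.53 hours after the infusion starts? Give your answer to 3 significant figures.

8.06 mg/L

Css = rate / CL = 79.3 / 7.15 = 11.09 mg/L
k = ln 2 / 5.09 = 0.1362 h⁻¹
C(t) = Css (1 − e^(−kt)) = 11.09 × (1 − e^(−1.298)) = 11.09 × 0.7269 ≈ 8.06 mg/L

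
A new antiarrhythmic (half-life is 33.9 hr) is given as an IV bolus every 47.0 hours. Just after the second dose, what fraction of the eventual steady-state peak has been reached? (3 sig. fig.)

0.854

k = ln 2 / 33.9 = 0.02045 hr⁻¹
f_n = 1 − e^(−nkτ) = 1 − e^(−2 × 0.02045 × 47.0) = 1 − e^(−1.922) = 1 − 0.1463 ≈ 0.854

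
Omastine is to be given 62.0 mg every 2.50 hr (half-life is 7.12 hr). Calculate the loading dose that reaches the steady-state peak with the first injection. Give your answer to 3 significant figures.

287 mg

k = ln 2 / 7.12 = 0.09735 hr⁻¹
Accumulation ratio R = 1 / (1 − e^(−kτ)) = 1 / (1 − e^(−0.09735×2.50)) = 1 / (1 − 0.7840) = 4.629
Loading dose = maintenance dose × R = 62.0 × 4.629 ≈ 287 mg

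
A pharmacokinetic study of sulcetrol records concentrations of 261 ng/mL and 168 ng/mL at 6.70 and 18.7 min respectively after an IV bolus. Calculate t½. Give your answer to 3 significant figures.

k = ln(C₁/C₂) / (t₂ − t₁) = ln(261/168) / (18.7 − 6.70)
  = 0.4406 / 12.00 = 0.03671 min⁻¹
t½ = ln 2 / k = ln 2 / 0.03671 ≈ 18.9 minutes

18.9 minutes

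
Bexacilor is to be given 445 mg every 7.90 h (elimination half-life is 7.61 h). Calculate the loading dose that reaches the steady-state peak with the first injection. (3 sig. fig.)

867 mg

k = ln 2 / 7.61 = 0.09108 h⁻¹
Accumulation ratio R = 1 / (1 − e^(−kτ)) = 1 / (1 − e^(−0.09108×7.90)) = 1 / (1 − 0.4870) = 1.949
Loading dose = maintenance dose × R = 445 × 1.949 ≈ 867 mg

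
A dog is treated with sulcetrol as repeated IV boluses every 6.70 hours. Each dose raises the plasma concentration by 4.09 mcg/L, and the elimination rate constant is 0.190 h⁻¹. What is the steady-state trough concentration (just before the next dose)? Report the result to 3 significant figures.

Fraction remaining after one interval: e^(−kτ) = e^(−0.1900 × 6.70) = 0.2800
R = 1 / (1 − 0.2800) = 1.389
Css,max = 4.09 × 1.389 = 5.680 mcg/L
Css,min = Css,max × e^(−kτ) = 5.680 × 0.2800 ≈ 1.59 mcg/L

1.59 mcg/L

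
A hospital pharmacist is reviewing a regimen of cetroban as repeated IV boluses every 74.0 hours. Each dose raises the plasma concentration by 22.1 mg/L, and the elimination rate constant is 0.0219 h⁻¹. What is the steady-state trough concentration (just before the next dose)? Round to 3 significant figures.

5.45 mg/L

Fraction remaining after one interval: e^(−kτ) = e^(−0.02190 × 74.0) = 0.1978
R = 1 / (1 − 0.1978) = 1.247
Css,max = 22.1 × 1.247 = 27.55 mg/L
Css,min = Css,max × e^(−kτ) = 27.55 × 0.1978 ≈ 5.45 mg/L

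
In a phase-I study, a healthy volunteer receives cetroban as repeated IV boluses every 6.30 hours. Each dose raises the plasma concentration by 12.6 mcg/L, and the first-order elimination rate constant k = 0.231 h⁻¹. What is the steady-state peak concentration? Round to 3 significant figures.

Fraction remaining after one interval: e^(−kτ) = e^(−0.2310 × 6.30) = 0.2333
R = 1 / (1 − 0.2333) = 1.304
Css,max = 12.6 × 1.304 ≈ 16.4 mcg/L

16.4 mcg/L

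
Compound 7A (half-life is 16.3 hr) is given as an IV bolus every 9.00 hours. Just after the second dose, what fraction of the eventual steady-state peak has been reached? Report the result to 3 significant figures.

0.535

k = ln 2 / 16.3 = 0.04252 hr⁻¹
f_n = 1 − e^(−nkτ) = 1 − e^(−2 × 0.04252 × 9.00) = 1 − e^(−0.7654) = 1 − 0.4651 ≈ 0.535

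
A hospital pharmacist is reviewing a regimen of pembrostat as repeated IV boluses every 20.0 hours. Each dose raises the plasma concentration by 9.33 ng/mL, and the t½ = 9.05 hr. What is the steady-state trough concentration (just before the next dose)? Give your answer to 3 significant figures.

k = ln 2 / 9.05 = 0.07659 hr⁻¹
Fraction remaining after one interval: e^(−kτ) = e^(−0.07659 × 20.0) = 0.2161
R = 1 / (1 − 0.2161) = 1.276
Css,max = 9.33 × 1.276 = 11.90 ng/mL
Css,min = Css,max × e^(−kτ) = 11.90 × 0.2161 ≈ 2.57 ng/mL

2.57 ng/mL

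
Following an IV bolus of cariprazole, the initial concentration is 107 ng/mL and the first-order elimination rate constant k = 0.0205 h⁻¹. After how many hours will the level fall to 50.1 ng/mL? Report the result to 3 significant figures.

C(t) = C₀ e^(−kt)  ⇒  t = ln(C₀/C) / k
t = ln(107/50.1) / 0.02050 = 0.7588 / 0.02050 ≈ 37.0 hours

37.0 hours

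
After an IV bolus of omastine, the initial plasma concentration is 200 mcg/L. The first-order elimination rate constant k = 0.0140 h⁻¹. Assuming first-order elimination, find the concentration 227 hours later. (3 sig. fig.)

C(t) = C₀ e^(−kt) = 200 × e^(−0.01400 × 227) = 200 × e^(−3.178) = 200 × 0.04167 ≈ 8.33 mcg/L

8.33 mcg/L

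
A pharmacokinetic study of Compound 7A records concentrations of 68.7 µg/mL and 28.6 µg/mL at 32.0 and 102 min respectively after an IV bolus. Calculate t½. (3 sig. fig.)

k = ln(C₁/C₂) / (t₂ − t₁) = ln(68.7/28.6) / (102 − 32.0)
  = 0.8763 / 70.00 = 0.01252 min⁻¹
t½ = ln 2 / k = ln 2 / 0.01252 ≈ 55.4 minutes

55.4 minutes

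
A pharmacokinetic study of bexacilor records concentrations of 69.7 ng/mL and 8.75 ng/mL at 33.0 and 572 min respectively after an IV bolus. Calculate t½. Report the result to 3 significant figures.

k = ln(C₁/C₂) / (t₂ − t₁) = ln(69.7/8.75) / (572 − 33.0)
  = 2.075 / 539.0 = 0.003850 min⁻¹
t½ = ln 2 / k = ln 2 / 0.003850 ≈ 180 minutes

180 minutes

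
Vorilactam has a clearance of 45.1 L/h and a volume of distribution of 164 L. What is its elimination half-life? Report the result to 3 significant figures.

k = CL / V = 45.1 / 164 = 0.2750 h⁻¹
t½ = ln 2 / k = ln 2 / 0.2750 ≈ 2.52 hours

2.52 hours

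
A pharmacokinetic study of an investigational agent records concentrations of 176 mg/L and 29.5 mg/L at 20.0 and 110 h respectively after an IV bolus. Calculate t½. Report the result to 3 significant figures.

k = ln(C₁/C₂) / (t₂ − t₁) = ln(176/29.5) / (110 − 20.0)
  = 1.786 / 90.00 = 0.01985 h⁻¹
t½ = ln 2 / k = ln 2 / 0.01985 ≈ 34.9 hours

34.9 hours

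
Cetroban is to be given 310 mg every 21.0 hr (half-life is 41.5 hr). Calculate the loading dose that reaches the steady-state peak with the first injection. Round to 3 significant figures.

k = ln 2 / 41.5 = 0.01670 hr⁻¹
Accumulation ratio R = 1 / (1 − e^(−kτ)) = 1 / (1 − e^(−0.01670×21.0)) = 1 / (1 − 0.7042) = 3.380
Loading dose = maintenance dose × R = 310 × 3.380 ≈ 1050 mg

1050 mg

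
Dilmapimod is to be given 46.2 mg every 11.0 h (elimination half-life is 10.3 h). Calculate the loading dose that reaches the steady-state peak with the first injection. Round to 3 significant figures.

k = ln 2 / 10.3 = 0.06730 h⁻¹
Accumulation ratio R = 1 / (1 − e^(−kτ)) = 1 / (1 − e^(−0.06730×11.0)) = 1 / (1 − 0.4770) = 1.912
Loading dose = maintenance dose × R = 46.2 × 1.912 ≈ 88.3 mg

88.3 mg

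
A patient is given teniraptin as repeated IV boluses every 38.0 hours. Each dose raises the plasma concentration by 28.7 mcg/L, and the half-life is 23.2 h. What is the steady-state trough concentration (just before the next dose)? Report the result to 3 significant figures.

13.6 mcg/L

k = ln 2 / 23.2 = 0.02988 h⁻¹
Fraction remaining after one interval: e^(−kτ) = e^(−0.02988 × 38.0) = 0.3213
R = 1 / (1 − 0.3213) = 1.473
Css,max = 28.7 × 1.473 = 42.29 mcg/L
Css,min = Css,max × e^(−kτ) = 42.29 × 0.3213 ≈ 13.6 mcg/L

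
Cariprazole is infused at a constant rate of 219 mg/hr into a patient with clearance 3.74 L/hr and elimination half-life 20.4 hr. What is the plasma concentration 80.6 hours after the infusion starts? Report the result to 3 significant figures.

Css = rate / CL = 219 / 3.74 = 58.56 mg/L
k = ln 2 / 20.4 = 0.03398 hr⁻¹
C(t) = Css (1 − e^(−kt)) = 58.56 × (1 − e^(−2.739)) = 58.56 × 0.9353 ≈ 54.8 mg/L

54.8 mg/L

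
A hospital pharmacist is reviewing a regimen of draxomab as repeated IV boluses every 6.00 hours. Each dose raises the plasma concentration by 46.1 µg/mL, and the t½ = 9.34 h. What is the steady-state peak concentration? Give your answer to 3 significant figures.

128 µg/mL

k = ln 2 / 9.34 = 0.07421 h⁻¹
Fraction remaining after one interval: e^(−kτ) = e^(−0.07421 × 6.00) = 0.6406
R = 1 / (1 − 0.6406) = 2.783
Css,max = 46.1 × 2.783 ≈ 128 µg/mL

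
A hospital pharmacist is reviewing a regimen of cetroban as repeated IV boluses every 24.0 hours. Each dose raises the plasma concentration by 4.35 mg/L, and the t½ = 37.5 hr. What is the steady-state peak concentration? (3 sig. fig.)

12.1 mg/L

k = ln 2 / 37.5 = 0.01848 hr⁻¹
Fraction remaining after one interval: e^(−kτ) = e^(−0.01848 × 24.0) = 0.6417
R = 1 / (1 − 0.6417) = 2.791
Css,max = 4.35 × 2.791 ≈ 12.1 mg/L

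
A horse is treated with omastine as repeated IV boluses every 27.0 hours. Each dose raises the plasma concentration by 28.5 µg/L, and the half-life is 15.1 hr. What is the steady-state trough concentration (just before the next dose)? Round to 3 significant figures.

k = ln 2 / 15.1 = 0.04590 hr⁻¹
Fraction remaining after one interval: e^(−kτ) = e^(−0.04590 × 27.0) = 0.2896
R = 1 / (1 − 0.2896) = 1.408
Css,max = 28.5 × 1.408 = 40.12 µg/L
Css,min = Css,max × e^(−kτ) = 40.12 × 0.2896 ≈ 11.6 µg/L

11.6 µg/L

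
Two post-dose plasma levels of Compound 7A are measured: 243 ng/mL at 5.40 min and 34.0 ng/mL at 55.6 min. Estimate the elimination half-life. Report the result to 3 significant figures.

17.7 minutes

k = ln(C₁/C₂) / (t₂ − t₁) = ln(243/34.0) / (55.6 − 5.40)
  = 1.967 / 50.20 = 0.03918 min⁻¹
t½ = ln 2 / k = ln 2 / 0.03918 ≈ 17.7 minutes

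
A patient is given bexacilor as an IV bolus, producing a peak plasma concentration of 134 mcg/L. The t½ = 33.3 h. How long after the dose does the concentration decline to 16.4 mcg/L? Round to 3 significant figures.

k = ln 2 / 33.3 = 0.02082 h⁻¹
C(t) = C₀ e^(−kt)  ⇒  t = ln(C₀/C) / k
t = ln(134/16.4) / 0.02082 = 2.101 / 0.02082 ≈ 101 hours

101 hours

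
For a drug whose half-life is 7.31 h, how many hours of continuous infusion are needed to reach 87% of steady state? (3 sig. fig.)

21.5 hours

k = ln 2 / 7.31 = 0.09482 h⁻¹
f = 1 − e^(−kt)  ⇒  t = −ln(1 − f) / k
t = −ln(1 − 0.87) / 0.09482 = 2.040 / 0.09482 ≈ 21.5 hours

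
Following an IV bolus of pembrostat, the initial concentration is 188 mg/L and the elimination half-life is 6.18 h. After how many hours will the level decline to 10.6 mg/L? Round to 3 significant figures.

k = ln 2 / 6.18 = 0.1122 h⁻¹
C(t) = C₀ e^(−kt)  ⇒  t = ln(C₀/C) / k
t = ln(188/10.6) / 0.1122 = 2.876 / 0.1122 ≈ 25.6 hours

25.6 hours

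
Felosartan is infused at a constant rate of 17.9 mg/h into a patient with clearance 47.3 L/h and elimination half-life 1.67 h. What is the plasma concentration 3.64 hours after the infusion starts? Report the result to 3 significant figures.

Css = rate / CL = 17.9 / 47.3 = 0.3784 µg/mL
k = ln 2 / 1.67 = 0.4151 h⁻¹
C(t) = Css (1 − e^(−kt)) = 0.3784 × (1 − e^(−1.511)) = 0.3784 × 0.7793 ≈ 0.295 µg/mL

0.295 µg/mL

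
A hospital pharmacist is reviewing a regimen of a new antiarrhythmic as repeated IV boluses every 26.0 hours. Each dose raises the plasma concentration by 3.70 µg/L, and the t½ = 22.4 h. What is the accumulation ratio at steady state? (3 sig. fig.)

k = ln 2 / 22.4 = 0.03094 h⁻¹
Fraction remaining after one interval: e^(−kτ) = e^(−0.03094 × 26.0) = 0.4473
R = 1 / (1 − 0.4473) = 1 / 0.5527 ≈ 1.81

1.81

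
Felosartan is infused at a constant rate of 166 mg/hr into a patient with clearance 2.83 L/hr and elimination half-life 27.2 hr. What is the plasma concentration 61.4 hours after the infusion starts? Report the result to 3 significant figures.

Css = rate / CL = 166 / 2.83 = 58.66 mg/L
k = ln 2 / 27.2 = 0.02548 hr⁻¹
C(t) = Css (1 − e^(−kt)) = 58.66 × (1 − e^(−1.565)) = 58.66 × 0.7908 ≈ 46.4 mg/L

46.4 mg/L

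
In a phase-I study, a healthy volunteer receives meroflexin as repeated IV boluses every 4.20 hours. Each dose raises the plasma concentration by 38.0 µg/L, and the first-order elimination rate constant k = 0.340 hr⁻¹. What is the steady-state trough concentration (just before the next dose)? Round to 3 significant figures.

12.0 µg/L

Fraction remaining after one interval: e^(−kτ) = e^(−0.3400 × 4.20) = 0.2398
R = 1 / (1 − 0.2398) = 1.315
Css,max = 38.0 × 1.315 = 49.99 µg/L
Css,min = Css,max × e^(−kτ) = 49.99 × 0.2398 ≈ 12.0 µg/L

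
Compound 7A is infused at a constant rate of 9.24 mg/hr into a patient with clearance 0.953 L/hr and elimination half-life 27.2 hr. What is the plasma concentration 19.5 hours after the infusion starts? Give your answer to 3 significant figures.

Css = rate / CL = 9.24 / 0.953 = 9.696 µg/mL
k = ln 2 / 27.2 = 0.02548 hr⁻¹
C(t) = Css (1 − e^(−kt)) = 9.696 × (1 − e^(−0.4969)) = 9.696 × 0.3916 ≈ 3.80 µg/mL

3.80 µg/mL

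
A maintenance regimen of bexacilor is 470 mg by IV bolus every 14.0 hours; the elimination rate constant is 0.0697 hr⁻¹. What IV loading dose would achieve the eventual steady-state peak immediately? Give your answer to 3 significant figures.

754 mg

Accumulation ratio R = 1 / (1 − e^(−kτ)) = 1 / (1 − e^(−0.06970×14.0)) = 1 / (1 − 0.3769) = 1.605
Loading dose = maintenance dose × R = 470 × 1.605 ≈ 754 mg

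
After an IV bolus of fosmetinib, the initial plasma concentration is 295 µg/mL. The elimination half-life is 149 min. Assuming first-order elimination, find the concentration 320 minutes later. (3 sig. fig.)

66.6 µg/mL

k = ln 2 / 149 = 0.004652 min⁻¹
320 min is 2.148 half-lives, so C = 295 × (1/2)^2.148 = 295 × 0.2257 ≈ 66.6 µg/mL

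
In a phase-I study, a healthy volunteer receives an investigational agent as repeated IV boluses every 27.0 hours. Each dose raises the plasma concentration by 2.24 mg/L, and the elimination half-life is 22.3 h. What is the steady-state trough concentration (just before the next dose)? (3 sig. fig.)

1.70 mg/L

k = ln 2 / 22.3 = 0.03108 h⁻¹
Fraction remaining after one interval: e^(−kτ) = e^(−0.03108 × 27.0) = 0.4320
R = 1 / (1 − 0.4320) = 1.761
Css,max = 2.24 × 1.761 = 3.944 mg/L
Css,min = Css,max × e^(−kτ) = 3.944 × 0.4320 ≈ 1.70 mg/L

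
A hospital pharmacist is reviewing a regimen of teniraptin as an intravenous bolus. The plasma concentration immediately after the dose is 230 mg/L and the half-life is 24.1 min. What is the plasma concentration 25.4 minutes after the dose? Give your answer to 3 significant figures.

k = ln 2 / 24.1 = 0.02876 min⁻¹
25.4 min is 1.054 half-lives, so C = 230 × (1/2)^1.054 = 230 × 0.4817 ≈ 111 mg/L

111 mg/L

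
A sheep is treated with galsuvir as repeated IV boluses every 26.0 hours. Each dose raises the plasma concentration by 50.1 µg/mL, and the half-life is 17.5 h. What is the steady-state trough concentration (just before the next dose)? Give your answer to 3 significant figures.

27.8 µg/mL

k = ln 2 / 17.5 = 0.03961 h⁻¹
Fraction remaining after one interval: e^(−kτ) = e^(−0.03961 × 26.0) = 0.3571
R = 1 / (1 − 0.3571) = 1.555
Css,max = 50.1 × 1.555 = 77.92 µg/mL
Css,min = Css,max × e^(−kτ) = 77.92 × 0.3571 ≈ 27.8 µg/mL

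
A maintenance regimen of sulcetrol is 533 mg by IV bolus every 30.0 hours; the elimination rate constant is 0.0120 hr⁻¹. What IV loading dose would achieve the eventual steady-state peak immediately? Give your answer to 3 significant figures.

1760 mg

Accumulation ratio R = 1 / (1 − e^(−kτ)) = 1 / (1 − e^(−0.01200×30.0)) = 1 / (1 − 0.6977) = 3.308
Loading dose = maintenance dose × R = 533 × 3.308 ≈ 1760 mg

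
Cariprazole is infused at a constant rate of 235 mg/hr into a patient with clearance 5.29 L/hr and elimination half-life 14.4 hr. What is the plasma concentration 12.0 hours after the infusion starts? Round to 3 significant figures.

Css = rate / CL = 235 / 5.29 = 44.42 µg/mL
k = ln 2 / 14.4 = 0.04814 hr⁻¹
C(t) = Css (1 − e^(−kt)) = 44.42 × (1 − e^(−0.5776)) = 44.42 × 0.4388 ≈ 19.5 µg/mL

19.5 µg/mL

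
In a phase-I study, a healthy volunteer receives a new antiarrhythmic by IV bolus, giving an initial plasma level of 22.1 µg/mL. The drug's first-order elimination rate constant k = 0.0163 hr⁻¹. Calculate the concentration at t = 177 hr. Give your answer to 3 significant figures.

C(t) = C₀ e^(−kt) = 22.1 × e^(−0.01630 × 177) = 22.1 × e^(−2.885) = 22.1 × 0.05585 ≈ 1.23 µg/mL

1.23 µg/mL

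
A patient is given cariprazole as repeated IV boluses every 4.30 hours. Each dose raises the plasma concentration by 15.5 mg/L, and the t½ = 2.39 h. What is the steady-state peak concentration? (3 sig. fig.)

21.7 mg/L

k = ln 2 / 2.39 = 0.2900 h⁻¹
Fraction remaining after one interval: e^(−kτ) = e^(−0.2900 × 4.30) = 0.2873
R = 1 / (1 − 0.2873) = 1.403
Css,max = 15.5 × 1.403 ≈ 21.7 mg/L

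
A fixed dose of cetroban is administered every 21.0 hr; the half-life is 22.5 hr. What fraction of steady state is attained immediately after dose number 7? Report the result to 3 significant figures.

0.989

k = ln 2 / 22.5 = 0.03081 hr⁻¹
f_n = 1 − e^(−nkτ) = 1 − e^(−7 × 0.03081 × 21.0) = 1 − e^(−4.529) = 1 − 0.01080 ≈ 0.989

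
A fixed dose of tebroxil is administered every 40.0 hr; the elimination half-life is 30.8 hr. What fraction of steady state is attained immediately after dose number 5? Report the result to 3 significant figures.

0.989

k = ln 2 / 30.8 = 0.02250 hr⁻¹
f_n = 1 − e^(−nkτ) = 1 − e^(−5 × 0.02250 × 40.0) = 1 − e^(−4.501) = 1 − 0.01110 ≈ 0.989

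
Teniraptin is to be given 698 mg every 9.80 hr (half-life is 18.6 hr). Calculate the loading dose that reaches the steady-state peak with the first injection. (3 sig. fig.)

k = ln 2 / 18.6 = 0.03727 hr⁻¹
Accumulation ratio R = 1 / (1 − e^(−kτ)) = 1 / (1 − e^(−0.03727×9.80)) = 1 / (1 − 0.6941) = 3.269
Loading dose = maintenance dose × R = 698 × 3.269 ≈ 2280 mg

2280 mg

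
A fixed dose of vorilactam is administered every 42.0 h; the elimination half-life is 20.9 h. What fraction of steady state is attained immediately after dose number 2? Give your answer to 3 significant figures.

k = ln 2 / 20.9 = 0.03316 h⁻¹
f_n = 1 − e^(−nkτ) = 1 − e^(−2 × 0.03316 × 42.0) = 1 − e^(−2.786) = 1 − 0.06168 ≈ 0.938

0.938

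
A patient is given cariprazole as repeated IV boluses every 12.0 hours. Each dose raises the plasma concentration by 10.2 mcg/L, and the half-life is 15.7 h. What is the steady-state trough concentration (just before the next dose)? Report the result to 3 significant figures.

k = ln 2 / 15.7 = 0.04415 h⁻¹
Fraction remaining after one interval: e^(−kτ) = e^(−0.04415 × 12.0) = 0.5887
R = 1 / (1 − 0.5887) = 2.431
Css,max = 10.2 × 2.431 = 24.80 mcg/L
Css,min = Css,max × e^(−kτ) = 24.80 × 0.5887 ≈ 14.6 mcg/L

14.6 mcg/L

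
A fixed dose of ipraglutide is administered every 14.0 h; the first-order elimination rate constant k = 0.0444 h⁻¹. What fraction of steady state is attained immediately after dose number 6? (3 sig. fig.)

f_n = 1 − e^(−nkτ) = 1 − e^(−6 × 0.04440 × 14.0) = 1 − e^(−3.730) = 1 − 0.02400 ≈ 0.976

0.976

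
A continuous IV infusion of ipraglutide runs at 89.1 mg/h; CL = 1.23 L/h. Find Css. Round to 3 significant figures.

Css = infusion rate / CL = 89.1 / 1.23 ≈ 72.4 µg/mL

72.4 µg/mL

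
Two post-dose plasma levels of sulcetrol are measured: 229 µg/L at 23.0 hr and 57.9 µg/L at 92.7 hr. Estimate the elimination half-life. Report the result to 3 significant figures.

35.1 hours

k = ln(C₁/C₂) / (t₂ − t₁) = ln(229/57.9) / (92.7 − 23.0)
  = 1.375 / 69.70 = 0.01973 hr⁻¹
t½ = ln 2 / k = ln 2 / 0.01973 ≈ 35.1 hours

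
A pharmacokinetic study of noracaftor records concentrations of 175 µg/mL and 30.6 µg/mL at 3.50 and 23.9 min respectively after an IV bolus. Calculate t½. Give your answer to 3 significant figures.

8.11 minutes

k = ln(C₁/C₂) / (t₂ − t₁) = ln(175/30.6) / (23.9 − 3.50)
  = 1.744 / 20.40 = 0.08548 min⁻¹
t½ = ln 2 / k = ln 2 / 0.08548 ≈ 8.11 minutes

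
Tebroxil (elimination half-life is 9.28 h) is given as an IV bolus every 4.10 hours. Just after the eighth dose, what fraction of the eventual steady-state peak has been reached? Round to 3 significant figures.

k = ln 2 / 9.28 = 0.07469 h⁻¹
f_n = 1 − e^(−nkτ) = 1 − e^(−8 × 0.07469 × 4.10) = 1 − e^(−2.450) = 1 − 0.08630 ≈ 0.914

0.914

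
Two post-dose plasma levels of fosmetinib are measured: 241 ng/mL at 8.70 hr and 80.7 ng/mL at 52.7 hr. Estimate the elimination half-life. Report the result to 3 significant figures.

k = ln(C₁/C₂) / (t₂ − t₁) = ln(241/80.7) / (52.7 − 8.70)
  = 1.094 / 44.00 = 0.02486 hr⁻¹
t½ = ln 2 / k = ln 2 / 0.02486 ≈ 27.9 hours

27.9 hours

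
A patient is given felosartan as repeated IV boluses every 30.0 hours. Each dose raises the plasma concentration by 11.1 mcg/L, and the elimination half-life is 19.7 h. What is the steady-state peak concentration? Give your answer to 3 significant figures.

k = ln 2 / 19.7 = 0.03519 h⁻¹
Fraction remaining after one interval: e^(−kτ) = e^(−0.03519 × 30.0) = 0.3480
R = 1 / (1 − 0.3480) = 1.534
Css,max = 11.1 × 1.534 ≈ 17.0 mcg/L

17.0 mcg/L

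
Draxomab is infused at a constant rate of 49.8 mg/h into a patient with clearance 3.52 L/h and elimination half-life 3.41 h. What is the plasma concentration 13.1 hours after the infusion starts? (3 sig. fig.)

Css = rate / CL = 49.8 / 3.52 = 14.15 µg/mL
k = ln 2 / 3.41 = 0.2033 h⁻¹
C(t) = Css (1 − e^(−kt)) = 14.15 × (1 − e^(−2.663)) = 14.15 × 0.9302 ≈ 13.2 µg/mL

13.2 µg/mL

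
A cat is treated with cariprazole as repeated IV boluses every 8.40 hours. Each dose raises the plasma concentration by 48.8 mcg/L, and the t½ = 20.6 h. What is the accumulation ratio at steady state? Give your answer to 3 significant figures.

k = ln 2 / 20.6 = 0.03365 h⁻¹
Fraction remaining after one interval: e^(−kτ) = e^(−0.03365 × 8.40) = 0.7538
R = 1 / (1 − 0.7538) = 1 / 0.2462 ≈ 4.06

4.06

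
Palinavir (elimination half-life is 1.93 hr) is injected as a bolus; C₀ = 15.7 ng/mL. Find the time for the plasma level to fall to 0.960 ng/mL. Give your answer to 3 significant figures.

7.78 hours

k = ln 2 / 1.93 = 0.3591 hr⁻¹
C(t) = C₀ e^(−kt)  ⇒  t = ln(C₀/C) / k
t = ln(15.7/0.960) / 0.3591 = 2.794 / 0.3591 ≈ 7.78 hours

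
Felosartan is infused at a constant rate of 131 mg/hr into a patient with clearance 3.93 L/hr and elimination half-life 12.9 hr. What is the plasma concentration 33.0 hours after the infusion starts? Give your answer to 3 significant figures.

27.7 µg/mL

Css = rate / CL = 131 / 3.93 = 33.33 µg/mL
k = ln 2 / 12.9 = 0.05373 hr⁻¹
C(t) = Css (1 − e^(−kt)) = 33.33 × (1 − e^(−1.773)) = 33.33 × 0.8302 ≈ 27.7 µg/mL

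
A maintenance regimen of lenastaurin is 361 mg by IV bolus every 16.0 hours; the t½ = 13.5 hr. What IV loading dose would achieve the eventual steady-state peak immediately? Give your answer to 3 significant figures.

644 mg

k = ln 2 / 13.5 = 0.05134 hr⁻¹
Accumulation ratio R = 1 / (1 − e^(−kτ)) = 1 / (1 − e^(−0.05134×16.0)) = 1 / (1 − 0.4398) = 1.785
Loading dose = maintenance dose × R = 361 × 1.785 ≈ 644 mg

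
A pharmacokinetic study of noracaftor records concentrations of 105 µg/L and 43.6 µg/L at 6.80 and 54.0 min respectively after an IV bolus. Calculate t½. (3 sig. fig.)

37.2 minutes

k = ln(C₁/C₂) / (t₂ − t₁) = ln(105/43.6) / (54.0 − 6.80)
  = 0.8789 / 47.20 = 0.01862 min⁻¹
t½ = ln 2 / k = ln 2 / 0.01862 ≈ 37.2 minutes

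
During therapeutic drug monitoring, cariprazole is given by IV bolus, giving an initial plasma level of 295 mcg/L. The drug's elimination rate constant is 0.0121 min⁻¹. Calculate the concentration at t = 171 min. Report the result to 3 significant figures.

C(t) = C₀ e^(−kt) = 295 × e^(−0.01210 × 171) = 295 × e^(−2.069) = 295 × 0.1263 ≈ 37.3 mcg/L

37.3 mcg/L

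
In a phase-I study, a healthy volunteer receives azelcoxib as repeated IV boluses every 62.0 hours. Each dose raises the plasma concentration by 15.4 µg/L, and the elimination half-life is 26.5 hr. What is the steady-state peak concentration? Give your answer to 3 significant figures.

19.2 µg/L

k = ln 2 / 26.5 = 0.02616 hr⁻¹
Fraction remaining after one interval: e^(−kτ) = e^(−0.02616 × 62.0) = 0.1976
R = 1 / (1 − 0.1976) = 1.246
Css,max = 15.4 × 1.246 ≈ 19.2 µg/L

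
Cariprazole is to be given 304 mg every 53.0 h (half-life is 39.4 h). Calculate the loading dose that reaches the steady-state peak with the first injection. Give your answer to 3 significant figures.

k = ln 2 / 39.4 = 0.01759 h⁻¹
Accumulation ratio R = 1 / (1 − e^(−kτ)) = 1 / (1 − e^(−0.01759×53.0)) = 1 / (1 − 0.3936) = 1.649
Loading dose = maintenance dose × R = 304 × 1.649 ≈ 501 mg

501 mg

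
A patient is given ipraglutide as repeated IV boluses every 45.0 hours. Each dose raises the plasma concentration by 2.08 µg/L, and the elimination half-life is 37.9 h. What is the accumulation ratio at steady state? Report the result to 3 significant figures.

k = ln 2 / 37.9 = 0.01829 h⁻¹
Fraction remaining after one interval: e^(−kτ) = e^(−0.01829 × 45.0) = 0.4391
R = 1 / (1 − 0.4391) = 1 / 0.5609 ≈ 1.78

1.78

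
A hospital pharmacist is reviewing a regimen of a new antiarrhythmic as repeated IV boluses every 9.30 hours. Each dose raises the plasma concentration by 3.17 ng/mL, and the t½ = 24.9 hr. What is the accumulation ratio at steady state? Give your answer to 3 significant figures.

4.38

k = ln 2 / 24.9 = 0.02784 hr⁻¹
Fraction remaining after one interval: e^(−kτ) = e^(−0.02784 × 9.30) = 0.7719
R = 1 / (1 − 0.7719) = 1 / 0.2281 ≈ 4.38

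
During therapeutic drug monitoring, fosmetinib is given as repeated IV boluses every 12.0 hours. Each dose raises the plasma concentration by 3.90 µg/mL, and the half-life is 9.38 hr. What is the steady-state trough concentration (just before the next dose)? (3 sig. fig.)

k = ln 2 / 9.38 = 0.07390 hr⁻¹
Fraction remaining after one interval: e^(−kτ) = e^(−0.07390 × 12.0) = 0.4120
R = 1 / (1 − 0.4120) = 1.701
Css,max = 3.90 × 1.701 = 6.633 µg/mL
Css,min = Css,max × e^(−kτ) = 6.633 × 0.4120 ≈ 2.73 µg/mL

2.73 µg/mL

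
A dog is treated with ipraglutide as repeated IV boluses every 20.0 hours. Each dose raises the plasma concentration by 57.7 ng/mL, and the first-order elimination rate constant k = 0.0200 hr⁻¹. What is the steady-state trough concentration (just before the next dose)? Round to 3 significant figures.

Fraction remaining after one interval: e^(−kτ) = e^(−0.02000 × 20.0) = 0.6703
R = 1 / (1 − 0.6703) = 3.033
Css,max = 57.7 × 3.033 = 175.0 ng/mL
Css,min = Css,max × e^(−kτ) = 175.0 × 0.6703 ≈ 117 ng/mL

117 ng/mL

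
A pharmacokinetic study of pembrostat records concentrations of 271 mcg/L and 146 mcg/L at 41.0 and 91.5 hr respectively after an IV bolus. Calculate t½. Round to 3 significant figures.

56.6 hours

k = ln(C₁/C₂) / (t₂ − t₁) = ln(271/146) / (91.5 − 41.0)
  = 0.6185 / 50.50 = 0.01225 hr⁻¹
t½ = ln 2 / k = ln 2 / 0.01225 ≈ 56.6 hours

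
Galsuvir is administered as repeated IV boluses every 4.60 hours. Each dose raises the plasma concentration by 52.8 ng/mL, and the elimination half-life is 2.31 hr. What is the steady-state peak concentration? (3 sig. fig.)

k = ln 2 / 2.31 = 0.3001 hr⁻¹
Fraction remaining after one interval: e^(−kτ) = e^(−0.3001 × 4.60) = 0.2515
R = 1 / (1 − 0.2515) = 1.336
Css,max = 52.8 × 1.336 ≈ 70.5 ng/mL

70.5 ng/mL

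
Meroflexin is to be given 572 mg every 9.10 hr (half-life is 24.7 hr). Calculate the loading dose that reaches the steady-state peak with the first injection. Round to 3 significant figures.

k = ln 2 / 24.7 = 0.02806 hr⁻¹
Accumulation ratio R = 1 / (1 − e^(−kτ)) = 1 / (1 − e^(−0.02806×9.10)) = 1 / (1 − 0.7746) = 4.437
Loading dose = maintenance dose × R = 572 × 4.437 ≈ 2540 mg

2540 mg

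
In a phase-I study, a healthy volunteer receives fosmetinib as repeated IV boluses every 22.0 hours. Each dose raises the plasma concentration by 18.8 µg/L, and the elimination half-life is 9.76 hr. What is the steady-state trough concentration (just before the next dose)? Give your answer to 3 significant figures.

k = ln 2 / 9.76 = 0.07102 hr⁻¹
Fraction remaining after one interval: e^(−kτ) = e^(−0.07102 × 22.0) = 0.2096
R = 1 / (1 − 0.2096) = 1.265
Css,max = 18.8 × 1.265 = 23.79 µg/L
Css,min = Css,max × e^(−kτ) = 23.79 × 0.2096 ≈ 4.99 µg/L

4.99 µg/L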